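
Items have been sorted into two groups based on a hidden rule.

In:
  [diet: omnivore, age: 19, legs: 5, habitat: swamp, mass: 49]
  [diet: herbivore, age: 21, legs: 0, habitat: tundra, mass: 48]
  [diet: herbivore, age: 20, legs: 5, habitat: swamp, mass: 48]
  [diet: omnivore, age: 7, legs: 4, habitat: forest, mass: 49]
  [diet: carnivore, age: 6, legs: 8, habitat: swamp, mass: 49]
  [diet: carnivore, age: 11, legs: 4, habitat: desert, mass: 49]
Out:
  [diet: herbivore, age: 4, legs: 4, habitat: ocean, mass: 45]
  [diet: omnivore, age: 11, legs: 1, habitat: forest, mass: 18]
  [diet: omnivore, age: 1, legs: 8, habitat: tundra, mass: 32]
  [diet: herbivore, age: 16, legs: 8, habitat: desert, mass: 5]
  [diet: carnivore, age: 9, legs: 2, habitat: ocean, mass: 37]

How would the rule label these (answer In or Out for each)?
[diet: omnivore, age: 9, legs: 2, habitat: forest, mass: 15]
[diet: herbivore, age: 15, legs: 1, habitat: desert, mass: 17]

Out, Out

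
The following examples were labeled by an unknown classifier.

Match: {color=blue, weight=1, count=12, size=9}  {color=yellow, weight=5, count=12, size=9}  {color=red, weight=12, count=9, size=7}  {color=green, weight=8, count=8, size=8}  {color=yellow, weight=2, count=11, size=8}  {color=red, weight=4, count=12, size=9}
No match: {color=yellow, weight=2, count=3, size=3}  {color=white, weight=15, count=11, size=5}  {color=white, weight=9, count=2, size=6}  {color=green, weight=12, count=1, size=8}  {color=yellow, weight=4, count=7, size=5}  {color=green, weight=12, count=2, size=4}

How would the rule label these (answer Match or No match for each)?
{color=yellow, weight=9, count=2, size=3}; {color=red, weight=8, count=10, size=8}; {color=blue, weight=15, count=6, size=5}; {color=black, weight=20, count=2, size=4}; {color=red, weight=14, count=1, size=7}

No match, Match, No match, No match, No match

The simplest hypothesis consistent with all the labels is: count ≥ 2 AND size ≥ 7.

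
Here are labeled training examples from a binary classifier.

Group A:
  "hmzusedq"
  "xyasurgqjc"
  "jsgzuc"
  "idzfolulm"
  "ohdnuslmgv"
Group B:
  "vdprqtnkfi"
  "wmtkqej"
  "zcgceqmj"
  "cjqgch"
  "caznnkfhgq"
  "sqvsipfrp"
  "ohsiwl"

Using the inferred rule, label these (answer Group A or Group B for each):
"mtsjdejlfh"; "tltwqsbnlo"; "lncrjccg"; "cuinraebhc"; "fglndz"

'Group A' ⟺ contains 'u'.

Group B, Group B, Group B, Group A, Group B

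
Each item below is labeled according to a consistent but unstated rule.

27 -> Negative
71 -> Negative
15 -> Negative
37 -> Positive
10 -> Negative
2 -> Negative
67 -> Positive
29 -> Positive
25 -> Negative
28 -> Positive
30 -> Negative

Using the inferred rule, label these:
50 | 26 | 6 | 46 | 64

The rule appears to be: digit sum ≥ 10.
Negative: 50, since digit sum 5+0 = 5. Negative: 26, since digit sum 2+6 = 8. Negative: 6, since digit sum 6. Positive: 46, since digit sum 4+6 = 10. Positive: 64, since digit sum 6+4 = 10.

Negative, Negative, Negative, Positive, Positive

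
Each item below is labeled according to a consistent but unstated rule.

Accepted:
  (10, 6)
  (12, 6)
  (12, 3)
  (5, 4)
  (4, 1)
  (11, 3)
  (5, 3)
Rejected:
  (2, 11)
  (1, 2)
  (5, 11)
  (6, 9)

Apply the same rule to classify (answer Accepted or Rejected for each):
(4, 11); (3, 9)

Rejected, Rejected

Rule: first > second. This holds for each 'Accepted' example and fails for each 'Rejected' one.
(4, 11): 4 < 11, lacks this property → Rejected. (3, 9): 3 < 9, lacks this property → Rejected.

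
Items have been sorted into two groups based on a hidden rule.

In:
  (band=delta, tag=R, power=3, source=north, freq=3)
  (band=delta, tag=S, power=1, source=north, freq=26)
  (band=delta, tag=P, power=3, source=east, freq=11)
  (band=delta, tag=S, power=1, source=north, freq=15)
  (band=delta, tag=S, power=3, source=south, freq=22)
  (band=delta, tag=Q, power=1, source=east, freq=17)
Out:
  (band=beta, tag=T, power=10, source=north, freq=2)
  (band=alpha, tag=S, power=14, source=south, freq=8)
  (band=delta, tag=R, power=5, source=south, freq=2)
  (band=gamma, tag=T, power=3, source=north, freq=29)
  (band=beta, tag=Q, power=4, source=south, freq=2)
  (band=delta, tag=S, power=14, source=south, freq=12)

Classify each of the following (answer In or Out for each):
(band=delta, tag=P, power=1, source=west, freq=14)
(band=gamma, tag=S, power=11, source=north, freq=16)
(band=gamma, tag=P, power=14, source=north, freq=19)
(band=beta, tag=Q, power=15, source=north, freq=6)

In, Out, Out, Out

The rule appears to be: band is delta AND power ≤ 3.
(band=delta, tag=P, power=1, source=west, freq=14): In (band is delta, power = 1). (band=gamma, tag=S, power=11, source=north, freq=16): Out (band is gamma, power = 11). (band=gamma, tag=P, power=14, source=north, freq=19): Out (band is gamma, power = 14). (band=beta, tag=Q, power=15, source=north, freq=6): Out (band is beta, power = 15).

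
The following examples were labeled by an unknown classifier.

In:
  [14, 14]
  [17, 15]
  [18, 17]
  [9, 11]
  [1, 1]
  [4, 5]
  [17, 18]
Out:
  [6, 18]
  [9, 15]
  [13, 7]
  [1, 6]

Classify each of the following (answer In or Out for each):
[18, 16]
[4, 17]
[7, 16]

In, Out, Out

Every 'In' example satisfies: |first − second| ≤ 2. None of the 'Out' examples do.
[18, 16] → |18−16| = 2 → In. [4, 17] → |4−17| = 13 → Out. [7, 16] → |7−16| = 9 → Out.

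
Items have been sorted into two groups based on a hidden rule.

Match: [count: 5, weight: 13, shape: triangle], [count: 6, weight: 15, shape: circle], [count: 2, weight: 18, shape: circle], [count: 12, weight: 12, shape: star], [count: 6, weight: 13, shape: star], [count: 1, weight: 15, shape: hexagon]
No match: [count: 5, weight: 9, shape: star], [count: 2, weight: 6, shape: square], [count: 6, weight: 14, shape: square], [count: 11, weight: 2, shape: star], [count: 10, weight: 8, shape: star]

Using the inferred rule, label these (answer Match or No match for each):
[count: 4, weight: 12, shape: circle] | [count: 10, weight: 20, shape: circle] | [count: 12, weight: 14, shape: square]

Match, Match, No match

Every 'Match' example satisfies: weight ≥ 12 AND weight ≠ 14. None of the 'No match' examples do.
[count: 4, weight: 12, shape: circle]: Match (weight = 12). [count: 10, weight: 20, shape: circle]: Match (weight = 20). [count: 12, weight: 14, shape: square]: No match (weight = 14).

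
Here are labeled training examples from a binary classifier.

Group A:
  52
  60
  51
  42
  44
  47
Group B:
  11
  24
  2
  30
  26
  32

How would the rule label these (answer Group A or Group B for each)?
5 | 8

'Group A' ⟺ at least 42.
5 → 5 < 42 → Group B. 8 → 8 < 42 → Group B.

Group B, Group B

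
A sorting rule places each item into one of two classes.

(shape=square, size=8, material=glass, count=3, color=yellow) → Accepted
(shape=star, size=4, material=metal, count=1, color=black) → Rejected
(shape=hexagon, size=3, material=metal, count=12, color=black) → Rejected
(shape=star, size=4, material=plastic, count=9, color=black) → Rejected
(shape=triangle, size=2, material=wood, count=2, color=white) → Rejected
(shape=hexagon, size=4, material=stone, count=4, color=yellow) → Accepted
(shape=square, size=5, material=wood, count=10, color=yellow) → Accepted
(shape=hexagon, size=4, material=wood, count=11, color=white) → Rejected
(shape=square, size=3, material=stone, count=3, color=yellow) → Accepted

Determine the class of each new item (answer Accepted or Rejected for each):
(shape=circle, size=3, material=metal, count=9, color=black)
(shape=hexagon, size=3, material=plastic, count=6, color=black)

Rejected, Rejected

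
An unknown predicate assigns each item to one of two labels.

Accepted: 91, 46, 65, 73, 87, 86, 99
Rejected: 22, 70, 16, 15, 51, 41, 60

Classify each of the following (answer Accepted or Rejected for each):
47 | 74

One predicate separates the groups cleanly: digit sum ≥ 8.
47: digit sum 4+7 = 11, fits → Accepted.
74: digit sum 7+4 = 11, fits → Accepted.

Accepted, Accepted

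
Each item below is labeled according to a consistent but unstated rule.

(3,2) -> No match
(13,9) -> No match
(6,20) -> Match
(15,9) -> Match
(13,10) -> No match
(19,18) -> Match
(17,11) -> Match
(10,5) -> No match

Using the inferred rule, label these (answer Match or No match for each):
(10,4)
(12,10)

The simplest hypothesis consistent with all the labels is: sum ≥ 24.
No match: (10,4), since 10+4 = 14.
No match: (12,10), since 12+10 = 22.

No match, No match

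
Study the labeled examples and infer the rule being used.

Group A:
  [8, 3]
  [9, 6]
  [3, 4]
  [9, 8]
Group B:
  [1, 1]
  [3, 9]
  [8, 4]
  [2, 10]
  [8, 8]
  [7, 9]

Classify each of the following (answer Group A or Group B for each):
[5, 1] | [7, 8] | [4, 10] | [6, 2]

The pattern is that an item is 'Group A' exactly when: sum is odd.

Group B, Group A, Group B, Group B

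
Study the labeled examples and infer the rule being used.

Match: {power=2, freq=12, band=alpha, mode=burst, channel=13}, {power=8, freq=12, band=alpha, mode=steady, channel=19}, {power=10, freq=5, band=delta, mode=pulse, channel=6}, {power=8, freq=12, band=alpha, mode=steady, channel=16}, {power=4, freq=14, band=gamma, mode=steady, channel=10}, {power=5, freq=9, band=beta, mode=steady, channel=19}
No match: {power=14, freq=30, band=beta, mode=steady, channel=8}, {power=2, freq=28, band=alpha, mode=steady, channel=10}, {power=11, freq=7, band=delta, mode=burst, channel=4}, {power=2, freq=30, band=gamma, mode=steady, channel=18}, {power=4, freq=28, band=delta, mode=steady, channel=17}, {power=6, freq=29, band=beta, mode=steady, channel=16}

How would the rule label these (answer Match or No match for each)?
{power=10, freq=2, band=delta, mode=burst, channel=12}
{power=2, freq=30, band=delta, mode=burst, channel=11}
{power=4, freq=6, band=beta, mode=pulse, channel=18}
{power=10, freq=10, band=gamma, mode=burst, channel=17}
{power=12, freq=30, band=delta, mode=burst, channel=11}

The rule appears to be: freq ≤ 14 AND power ≤ 10.

Match, No match, Match, Match, No match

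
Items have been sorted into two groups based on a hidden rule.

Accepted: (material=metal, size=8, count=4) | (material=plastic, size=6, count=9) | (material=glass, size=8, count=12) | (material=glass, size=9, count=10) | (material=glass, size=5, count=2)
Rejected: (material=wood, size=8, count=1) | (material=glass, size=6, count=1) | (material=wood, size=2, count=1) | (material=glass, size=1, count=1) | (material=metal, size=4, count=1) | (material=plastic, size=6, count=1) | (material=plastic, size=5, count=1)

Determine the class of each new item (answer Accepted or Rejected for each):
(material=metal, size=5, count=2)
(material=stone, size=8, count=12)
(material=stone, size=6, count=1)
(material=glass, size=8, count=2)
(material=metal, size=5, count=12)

All 'Accepted' examples share one property — count ≥ 2 — and every 'Rejected' example lacks it.
(material=metal, size=5, count=2): Accepted (count = 2). (material=stone, size=8, count=12): Accepted (count = 12). (material=stone, size=6, count=1): Rejected (count = 1). (material=glass, size=8, count=2): Accepted (count = 2). (material=metal, size=5, count=12): Accepted (count = 12).

Accepted, Accepted, Rejected, Accepted, Accepted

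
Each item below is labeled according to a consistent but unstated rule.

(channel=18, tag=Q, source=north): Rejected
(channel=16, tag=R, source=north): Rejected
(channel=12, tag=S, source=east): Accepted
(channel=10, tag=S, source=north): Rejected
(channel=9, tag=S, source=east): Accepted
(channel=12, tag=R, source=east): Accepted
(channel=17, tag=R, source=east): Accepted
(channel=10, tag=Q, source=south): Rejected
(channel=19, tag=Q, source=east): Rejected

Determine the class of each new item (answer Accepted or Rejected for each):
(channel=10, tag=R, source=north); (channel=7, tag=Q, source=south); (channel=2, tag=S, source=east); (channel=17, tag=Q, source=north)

Every 'Accepted' example satisfies: source is east AND channel ≤ 17. None of the 'Rejected' examples do.
(channel=10, tag=R, source=north): source is north, channel = 10, fails the rule → Rejected.
(channel=7, tag=Q, source=south): source is south, channel = 7, fails the rule → Rejected.
(channel=2, tag=S, source=east): source is east, channel = 2, satisfies this → Accepted.
(channel=17, tag=Q, source=north): source is north, channel = 17, fails the rule → Rejected.

Rejected, Rejected, Accepted, Rejected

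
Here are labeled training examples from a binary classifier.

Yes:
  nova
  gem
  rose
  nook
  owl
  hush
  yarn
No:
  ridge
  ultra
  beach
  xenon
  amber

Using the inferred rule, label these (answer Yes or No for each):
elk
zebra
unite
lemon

Yes, No, No, No

'Yes' ⟺ length ≤ 4.
Yes: elk, since length 3. No: zebra, since length 5. No: unite, since length 5. No: lemon, since length 5.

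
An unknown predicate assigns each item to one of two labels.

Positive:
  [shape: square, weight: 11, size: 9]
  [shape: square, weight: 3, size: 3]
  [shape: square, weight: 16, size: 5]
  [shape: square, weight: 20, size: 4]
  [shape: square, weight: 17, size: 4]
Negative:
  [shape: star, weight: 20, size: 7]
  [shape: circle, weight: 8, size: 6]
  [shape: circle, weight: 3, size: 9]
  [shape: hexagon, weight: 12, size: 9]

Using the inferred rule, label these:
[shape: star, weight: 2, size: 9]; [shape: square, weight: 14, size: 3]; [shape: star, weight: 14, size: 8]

Negative, Positive, Negative

The distinguishing property — shape is square — holds for all the 'Positive' cases and none of the 'Negative' cases.
[shape: star, weight: 2, size: 9]: Negative (shape is star). [shape: square, weight: 14, size: 3]: Positive (shape is square). [shape: star, weight: 14, size: 8]: Negative (shape is star).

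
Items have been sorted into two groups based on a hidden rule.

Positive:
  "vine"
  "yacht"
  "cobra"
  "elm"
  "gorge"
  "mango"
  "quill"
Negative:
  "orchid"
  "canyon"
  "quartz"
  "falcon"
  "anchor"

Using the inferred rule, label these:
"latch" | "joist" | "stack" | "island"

Positive, Positive, Positive, Negative

The pattern is that an item is 'Positive' exactly when: length ≤ 5.
"latch": Positive (length 5). "joist": Positive (length 5). "stack": Positive (length 5). "island": Negative (length 6).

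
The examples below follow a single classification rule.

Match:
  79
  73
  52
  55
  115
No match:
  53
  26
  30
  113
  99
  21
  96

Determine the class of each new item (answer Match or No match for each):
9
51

No match, No match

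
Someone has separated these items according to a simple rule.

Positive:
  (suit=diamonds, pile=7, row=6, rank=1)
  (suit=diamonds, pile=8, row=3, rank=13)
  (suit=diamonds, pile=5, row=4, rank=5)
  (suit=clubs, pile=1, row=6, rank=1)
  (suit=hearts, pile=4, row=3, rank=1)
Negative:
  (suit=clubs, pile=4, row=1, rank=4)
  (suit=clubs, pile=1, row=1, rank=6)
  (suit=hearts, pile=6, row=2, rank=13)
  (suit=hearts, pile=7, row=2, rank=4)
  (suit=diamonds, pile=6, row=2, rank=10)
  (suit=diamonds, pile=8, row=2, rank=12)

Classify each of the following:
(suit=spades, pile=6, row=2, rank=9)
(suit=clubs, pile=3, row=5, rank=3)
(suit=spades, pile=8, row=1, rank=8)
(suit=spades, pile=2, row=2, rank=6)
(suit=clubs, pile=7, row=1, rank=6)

Negative, Positive, Negative, Negative, Negative

The classifier is using: row ≥ 3.
Negative: (suit=spades, pile=6, row=2, rank=9), since row = 2. Positive: (suit=clubs, pile=3, row=5, rank=3), since row = 5. Negative: (suit=spades, pile=8, row=1, rank=8), since row = 1. Negative: (suit=spades, pile=2, row=2, rank=6), since row = 2. Negative: (suit=clubs, pile=7, row=1, rank=6), since row = 1.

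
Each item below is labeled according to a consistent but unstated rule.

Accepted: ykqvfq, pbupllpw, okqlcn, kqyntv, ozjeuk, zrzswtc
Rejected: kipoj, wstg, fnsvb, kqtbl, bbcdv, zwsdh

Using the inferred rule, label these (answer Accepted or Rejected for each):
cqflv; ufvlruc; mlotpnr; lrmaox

Rejected, Accepted, Accepted, Accepted

The distinguishing property — length ≥ 6 — holds for all the 'Accepted' cases and none of the 'Rejected' cases.
cqflv — length 5, hence Rejected. ufvlruc — length 7, hence Accepted. mlotpnr — length 7, hence Accepted. lrmaox — length 6, hence Accepted.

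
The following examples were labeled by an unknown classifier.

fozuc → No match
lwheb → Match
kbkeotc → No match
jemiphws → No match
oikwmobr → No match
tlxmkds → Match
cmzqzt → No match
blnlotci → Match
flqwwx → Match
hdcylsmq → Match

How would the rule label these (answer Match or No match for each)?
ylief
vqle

One predicate separates the groups cleanly: contains 'l'.
ylief — has 'l', hence Match.
vqle — has 'l', hence Match.

Match, Match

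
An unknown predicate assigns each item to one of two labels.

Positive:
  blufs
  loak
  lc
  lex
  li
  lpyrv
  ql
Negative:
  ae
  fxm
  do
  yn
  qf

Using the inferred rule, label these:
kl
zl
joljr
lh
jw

Positive, Positive, Positive, Positive, Negative

'Positive' ⟺ contains 'l'.
kl: has 'l', meets the rule → Positive.
zl: has 'l', meets the rule → Positive.
joljr: has 'l', meets the rule → Positive.
lh: has 'l', meets the rule → Positive.
jw: no 'l', does not fit → Negative.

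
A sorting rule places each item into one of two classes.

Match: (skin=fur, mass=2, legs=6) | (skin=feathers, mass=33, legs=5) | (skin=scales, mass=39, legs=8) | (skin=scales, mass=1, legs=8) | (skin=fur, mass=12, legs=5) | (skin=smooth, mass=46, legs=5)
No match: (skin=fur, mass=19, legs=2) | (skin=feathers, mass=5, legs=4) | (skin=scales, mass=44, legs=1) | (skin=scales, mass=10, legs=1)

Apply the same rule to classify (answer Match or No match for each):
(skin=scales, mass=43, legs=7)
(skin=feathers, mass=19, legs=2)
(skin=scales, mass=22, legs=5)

Match, No match, Match

The common property of the 'Match' items is: legs ≥ 5. No 'No match' item has it.
(skin=scales, mass=43, legs=7): legs = 7 — fits, so Match.
(skin=feathers, mass=19, legs=2): legs = 2 — doesn't match, so No match.
(skin=scales, mass=22, legs=5): legs = 5 — fits, so Match.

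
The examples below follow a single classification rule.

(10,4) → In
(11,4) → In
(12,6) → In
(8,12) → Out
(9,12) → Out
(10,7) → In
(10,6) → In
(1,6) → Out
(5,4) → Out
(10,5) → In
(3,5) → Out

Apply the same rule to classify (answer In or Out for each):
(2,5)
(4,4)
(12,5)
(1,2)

Out, Out, In, Out

The common property of the 'In' items is: first ≥ 10. No 'Out' item has it.
(2,5): first 2, fails the rule → Out. (4,4): first 4, fails the rule → Out. (12,5): first 12, checks out → In. (1,2): first 1, fails the rule → Out.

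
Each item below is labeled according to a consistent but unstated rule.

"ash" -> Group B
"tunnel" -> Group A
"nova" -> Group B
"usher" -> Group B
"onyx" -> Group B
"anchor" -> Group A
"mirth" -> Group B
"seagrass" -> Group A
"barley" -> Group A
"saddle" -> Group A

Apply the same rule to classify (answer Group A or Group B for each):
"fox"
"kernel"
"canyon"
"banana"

Group B, Group A, Group A, Group A

The common property of the 'Group A' items is: length ≥ 6. No 'Group B' item has it.
"fox": length 3, does not fit → Group B.
"kernel": length 6, matches → Group A.
"canyon": length 6, matches → Group A.
"banana": length 6, matches → Group A.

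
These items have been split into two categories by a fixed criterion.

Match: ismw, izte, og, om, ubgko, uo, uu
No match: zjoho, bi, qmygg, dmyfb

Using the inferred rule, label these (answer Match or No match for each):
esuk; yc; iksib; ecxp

Match, No match, Match, Match

Looking at the examples, the only property every 'Match' case has and every 'No match' case lacks is: starts with a vowel.
esuk: Match (starts with 'e').
yc: No match (starts with 'y').
iksib: Match (starts with 'i').
ecxp: Match (starts with 'e').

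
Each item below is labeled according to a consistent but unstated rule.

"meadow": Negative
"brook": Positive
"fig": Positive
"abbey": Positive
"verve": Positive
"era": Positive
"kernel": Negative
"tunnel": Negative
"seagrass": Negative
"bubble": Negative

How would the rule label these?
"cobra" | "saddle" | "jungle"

Positive, Negative, Negative

The distinguishing property — odd length — holds for all the 'Positive' cases and none of the 'Negative' cases.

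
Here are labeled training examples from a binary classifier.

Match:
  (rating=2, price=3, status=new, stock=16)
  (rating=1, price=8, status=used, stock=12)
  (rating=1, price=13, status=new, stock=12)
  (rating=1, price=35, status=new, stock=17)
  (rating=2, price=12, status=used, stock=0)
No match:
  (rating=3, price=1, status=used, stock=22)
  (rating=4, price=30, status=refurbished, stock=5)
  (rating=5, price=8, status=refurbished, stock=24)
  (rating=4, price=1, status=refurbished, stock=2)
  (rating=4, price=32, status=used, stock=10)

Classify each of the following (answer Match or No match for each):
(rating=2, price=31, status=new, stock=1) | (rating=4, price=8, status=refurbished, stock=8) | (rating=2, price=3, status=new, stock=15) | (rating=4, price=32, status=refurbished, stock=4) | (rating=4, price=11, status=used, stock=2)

Match, No match, Match, No match, No match

A rule that fits every label: rating ≤ 2 — true of each 'Match' example, false of each 'No match' one.
(rating=2, price=31, status=new, stock=1) → rating = 2 → Match. (rating=4, price=8, status=refurbished, stock=8) → rating = 4 → No match. (rating=2, price=3, status=new, stock=15) → rating = 2 → Match. (rating=4, price=32, status=refurbished, stock=4) → rating = 4 → No match. (rating=4, price=11, status=used, stock=2) → rating = 4 → No match.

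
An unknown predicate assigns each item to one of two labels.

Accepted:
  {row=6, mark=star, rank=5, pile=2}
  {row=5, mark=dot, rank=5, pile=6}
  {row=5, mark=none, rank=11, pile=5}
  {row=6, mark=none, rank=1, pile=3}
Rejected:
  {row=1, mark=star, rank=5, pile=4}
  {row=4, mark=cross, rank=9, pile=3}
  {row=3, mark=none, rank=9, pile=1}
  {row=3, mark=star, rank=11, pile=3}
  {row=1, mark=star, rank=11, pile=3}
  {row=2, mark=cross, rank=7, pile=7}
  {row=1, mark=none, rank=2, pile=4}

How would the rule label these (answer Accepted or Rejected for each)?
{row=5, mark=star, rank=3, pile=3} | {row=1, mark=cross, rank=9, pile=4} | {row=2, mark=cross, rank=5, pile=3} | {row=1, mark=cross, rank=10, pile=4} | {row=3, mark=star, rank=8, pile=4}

Accepted, Rejected, Rejected, Rejected, Rejected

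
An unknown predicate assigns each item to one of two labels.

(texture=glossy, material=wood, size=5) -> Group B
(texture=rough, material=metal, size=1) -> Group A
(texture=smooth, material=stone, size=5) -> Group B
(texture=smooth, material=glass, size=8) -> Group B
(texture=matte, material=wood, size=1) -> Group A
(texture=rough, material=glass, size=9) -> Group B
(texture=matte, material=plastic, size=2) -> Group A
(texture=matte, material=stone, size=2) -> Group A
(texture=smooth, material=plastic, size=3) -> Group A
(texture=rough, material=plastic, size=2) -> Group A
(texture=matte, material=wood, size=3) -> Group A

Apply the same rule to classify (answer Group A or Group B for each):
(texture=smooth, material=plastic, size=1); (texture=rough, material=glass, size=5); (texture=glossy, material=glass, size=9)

Group A, Group B, Group B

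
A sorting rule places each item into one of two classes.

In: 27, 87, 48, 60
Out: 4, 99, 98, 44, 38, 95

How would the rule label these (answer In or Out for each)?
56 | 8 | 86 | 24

Out, Out, Out, In

The common property of the 'In' items is: multiple of 3 AND at most 87. No 'Out' item has it.
Out: 56, since 56 = 3·18 + 2, 56 ≤ 87. Out: 8, since 8 = 3·2 + 2, 8 ≤ 87. Out: 86, since 86 = 3·28 + 2, 86 ≤ 87. In: 24, since 24 = 3·8, 24 ≤ 87.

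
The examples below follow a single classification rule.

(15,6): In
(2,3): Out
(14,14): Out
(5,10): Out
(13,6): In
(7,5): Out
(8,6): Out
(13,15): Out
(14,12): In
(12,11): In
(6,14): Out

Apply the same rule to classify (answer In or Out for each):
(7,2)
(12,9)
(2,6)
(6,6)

The classifier is using: first > second AND sum ≥ 15.
(7,2): Out (7 > 2, 7+2 = 9). (12,9): In (12 > 9, 12+9 = 21). (2,6): Out (2 < 6, 2+6 = 8). (6,6): Out (6 = 6, 6+6 = 12).

Out, In, Out, Out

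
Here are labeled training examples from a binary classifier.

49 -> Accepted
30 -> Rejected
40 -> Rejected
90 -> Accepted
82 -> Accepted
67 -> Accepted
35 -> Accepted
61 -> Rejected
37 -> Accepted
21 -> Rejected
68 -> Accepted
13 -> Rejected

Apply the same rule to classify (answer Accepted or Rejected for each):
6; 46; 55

The common property of the 'Accepted' items is: digit sum ≥ 8. No 'Rejected' item has it.
6 — digit sum 6, hence Rejected.
46 — digit sum 4+6 = 10, hence Accepted.
55 — digit sum 5+5 = 10, hence Accepted.

Rejected, Accepted, Accepted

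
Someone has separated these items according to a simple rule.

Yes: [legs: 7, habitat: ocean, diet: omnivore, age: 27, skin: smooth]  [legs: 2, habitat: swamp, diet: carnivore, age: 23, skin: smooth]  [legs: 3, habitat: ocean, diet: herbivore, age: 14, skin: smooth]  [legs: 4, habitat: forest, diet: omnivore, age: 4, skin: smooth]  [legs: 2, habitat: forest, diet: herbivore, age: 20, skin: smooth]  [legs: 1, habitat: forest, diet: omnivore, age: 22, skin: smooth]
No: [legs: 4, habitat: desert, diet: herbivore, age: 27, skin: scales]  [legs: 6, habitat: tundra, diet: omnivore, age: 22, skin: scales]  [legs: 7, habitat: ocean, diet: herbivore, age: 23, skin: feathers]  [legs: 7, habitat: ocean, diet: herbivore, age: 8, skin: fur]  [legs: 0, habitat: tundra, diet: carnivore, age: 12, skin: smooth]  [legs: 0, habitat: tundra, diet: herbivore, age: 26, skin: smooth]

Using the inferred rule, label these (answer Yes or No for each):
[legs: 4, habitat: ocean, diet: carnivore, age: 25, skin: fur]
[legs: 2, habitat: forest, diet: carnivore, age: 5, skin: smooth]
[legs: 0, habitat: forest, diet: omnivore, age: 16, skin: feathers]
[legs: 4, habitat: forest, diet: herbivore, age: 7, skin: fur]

No, Yes, No, No

One predicate separates the groups cleanly: skin is smooth AND legs ≥ 1.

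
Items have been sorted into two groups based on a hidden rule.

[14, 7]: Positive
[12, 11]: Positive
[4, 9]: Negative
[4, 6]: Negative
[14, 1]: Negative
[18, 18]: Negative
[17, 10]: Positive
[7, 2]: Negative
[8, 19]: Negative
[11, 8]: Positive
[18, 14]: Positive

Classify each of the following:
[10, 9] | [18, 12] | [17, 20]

Rule: first > second AND sum ≥ 19. This holds for each 'Positive' example and fails for each 'Negative' one.
Positive: [10, 9], since 10 > 9, 10+9 = 19.
Positive: [18, 12], since 18 > 12, 18+12 = 30.
Negative: [17, 20], since 17 < 20, 17+20 = 37.

Positive, Positive, Negative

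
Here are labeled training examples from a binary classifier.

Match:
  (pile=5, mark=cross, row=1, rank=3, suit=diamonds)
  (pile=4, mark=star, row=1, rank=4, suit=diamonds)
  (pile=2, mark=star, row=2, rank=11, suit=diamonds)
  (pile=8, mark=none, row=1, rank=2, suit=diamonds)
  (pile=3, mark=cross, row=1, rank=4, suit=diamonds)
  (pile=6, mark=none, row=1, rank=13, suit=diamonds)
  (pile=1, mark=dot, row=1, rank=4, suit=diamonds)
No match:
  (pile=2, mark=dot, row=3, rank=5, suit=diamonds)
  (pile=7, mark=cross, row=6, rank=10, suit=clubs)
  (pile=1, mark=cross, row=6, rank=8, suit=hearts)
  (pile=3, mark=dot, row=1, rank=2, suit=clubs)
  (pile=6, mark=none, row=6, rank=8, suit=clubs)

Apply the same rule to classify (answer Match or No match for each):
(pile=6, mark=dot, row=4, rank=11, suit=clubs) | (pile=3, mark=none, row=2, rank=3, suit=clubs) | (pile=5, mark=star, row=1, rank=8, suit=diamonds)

One predicate separates the groups cleanly: suit is diamonds AND row ≤ 2.
(pile=6, mark=dot, row=4, rank=11, suit=clubs): suit is clubs, row = 4 — does not pass, so No match.
(pile=3, mark=none, row=2, rank=3, suit=clubs): suit is clubs, row = 2 — does not pass, so No match.
(pile=5, mark=star, row=1, rank=8, suit=diamonds): suit is diamonds, row = 1 — satisfies this, so Match.

No match, No match, Match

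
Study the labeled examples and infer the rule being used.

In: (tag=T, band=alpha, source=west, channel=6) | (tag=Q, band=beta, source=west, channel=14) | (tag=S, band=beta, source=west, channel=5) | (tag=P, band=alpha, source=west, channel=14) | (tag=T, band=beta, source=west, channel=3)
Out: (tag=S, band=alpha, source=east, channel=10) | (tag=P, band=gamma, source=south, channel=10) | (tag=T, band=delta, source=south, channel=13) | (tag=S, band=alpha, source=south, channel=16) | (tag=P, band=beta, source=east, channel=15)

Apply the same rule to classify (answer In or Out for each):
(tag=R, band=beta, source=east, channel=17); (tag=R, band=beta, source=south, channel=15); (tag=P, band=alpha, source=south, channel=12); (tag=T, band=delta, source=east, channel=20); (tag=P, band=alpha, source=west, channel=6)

Out, Out, Out, Out, In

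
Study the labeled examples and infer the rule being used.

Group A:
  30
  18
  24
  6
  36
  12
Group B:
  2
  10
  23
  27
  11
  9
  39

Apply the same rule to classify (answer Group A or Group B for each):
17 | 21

Rule: multiple of 6. This holds for each 'Group A' example and fails for each 'Group B' one.
17: Group B (17 = 6·2 + 5).
21: Group B (21 = 6·3 + 3).

Group B, Group B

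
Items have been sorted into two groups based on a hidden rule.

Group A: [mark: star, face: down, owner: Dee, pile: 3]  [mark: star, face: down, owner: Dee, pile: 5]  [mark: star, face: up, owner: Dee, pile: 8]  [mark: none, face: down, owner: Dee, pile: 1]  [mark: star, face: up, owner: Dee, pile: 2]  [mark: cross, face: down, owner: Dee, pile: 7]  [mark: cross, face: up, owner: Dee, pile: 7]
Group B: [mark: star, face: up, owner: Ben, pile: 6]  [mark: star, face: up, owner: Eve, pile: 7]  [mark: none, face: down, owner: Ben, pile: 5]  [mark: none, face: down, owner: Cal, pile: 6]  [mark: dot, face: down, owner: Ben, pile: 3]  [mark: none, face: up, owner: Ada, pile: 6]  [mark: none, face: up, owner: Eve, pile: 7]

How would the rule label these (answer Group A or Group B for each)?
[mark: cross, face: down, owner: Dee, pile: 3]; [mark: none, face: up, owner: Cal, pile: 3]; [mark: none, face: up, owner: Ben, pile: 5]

Group A, Group B, Group B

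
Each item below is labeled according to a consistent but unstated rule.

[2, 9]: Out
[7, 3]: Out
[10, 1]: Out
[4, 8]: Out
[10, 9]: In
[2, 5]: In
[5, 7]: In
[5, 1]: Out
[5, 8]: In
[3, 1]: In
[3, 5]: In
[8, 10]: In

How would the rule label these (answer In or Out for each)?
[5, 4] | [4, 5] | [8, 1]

In, In, Out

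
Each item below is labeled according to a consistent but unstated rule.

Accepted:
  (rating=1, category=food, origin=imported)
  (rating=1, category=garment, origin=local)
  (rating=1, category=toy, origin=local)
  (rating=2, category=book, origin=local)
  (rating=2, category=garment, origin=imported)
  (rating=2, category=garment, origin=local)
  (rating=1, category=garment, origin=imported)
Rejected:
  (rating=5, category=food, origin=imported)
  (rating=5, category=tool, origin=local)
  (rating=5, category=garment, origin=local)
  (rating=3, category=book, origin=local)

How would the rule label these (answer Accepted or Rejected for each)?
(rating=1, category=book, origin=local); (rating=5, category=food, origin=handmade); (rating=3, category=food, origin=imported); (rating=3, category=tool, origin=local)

The pattern is that an item is 'Accepted' exactly when: rating ≤ 2.

Accepted, Rejected, Rejected, Rejected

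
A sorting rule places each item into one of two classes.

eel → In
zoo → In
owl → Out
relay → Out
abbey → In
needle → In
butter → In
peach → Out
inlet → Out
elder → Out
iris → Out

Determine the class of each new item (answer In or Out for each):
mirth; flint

The common property of the 'In' items is: has a double letter. No 'Out' item has it.

Out, Out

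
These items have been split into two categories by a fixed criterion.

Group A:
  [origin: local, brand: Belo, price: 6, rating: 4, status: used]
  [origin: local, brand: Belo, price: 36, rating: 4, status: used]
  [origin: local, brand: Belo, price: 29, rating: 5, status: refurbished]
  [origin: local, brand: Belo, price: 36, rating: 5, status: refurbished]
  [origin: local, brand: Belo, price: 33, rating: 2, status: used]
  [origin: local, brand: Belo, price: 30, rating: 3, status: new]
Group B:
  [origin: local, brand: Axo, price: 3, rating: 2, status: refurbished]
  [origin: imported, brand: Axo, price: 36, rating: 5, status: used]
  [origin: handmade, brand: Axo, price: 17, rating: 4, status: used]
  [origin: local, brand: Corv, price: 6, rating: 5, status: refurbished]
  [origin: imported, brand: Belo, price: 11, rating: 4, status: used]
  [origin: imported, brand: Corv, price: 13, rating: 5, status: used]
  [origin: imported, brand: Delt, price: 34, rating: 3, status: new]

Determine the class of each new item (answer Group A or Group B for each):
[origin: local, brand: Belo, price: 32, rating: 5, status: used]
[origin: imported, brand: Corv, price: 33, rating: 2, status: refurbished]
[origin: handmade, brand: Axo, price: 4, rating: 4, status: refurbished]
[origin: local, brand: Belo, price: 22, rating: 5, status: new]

The common property of the 'Group A' items is: origin is local AND brand is Belo. No 'Group B' item has it.
[origin: local, brand: Belo, price: 32, rating: 5, status: used]: Group A (origin is local, brand is Belo). [origin: imported, brand: Corv, price: 33, rating: 2, status: refurbished]: Group B (origin is imported, brand is Corv). [origin: handmade, brand: Axo, price: 4, rating: 4, status: refurbished]: Group B (origin is handmade, brand is Axo). [origin: local, brand: Belo, price: 22, rating: 5, status: new]: Group A (origin is local, brand is Belo).

Group A, Group B, Group B, Group A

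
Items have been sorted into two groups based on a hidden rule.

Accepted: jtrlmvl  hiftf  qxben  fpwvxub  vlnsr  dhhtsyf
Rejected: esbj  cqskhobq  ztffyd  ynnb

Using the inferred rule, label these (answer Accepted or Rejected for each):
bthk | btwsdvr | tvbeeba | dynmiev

Rejected, Accepted, Accepted, Accepted

The simplest hypothesis consistent with all the labels is: odd length.
Rejected: bthk, since length 4. Accepted: btwsdvr, since length 7. Accepted: tvbeeba, since length 7. Accepted: dynmiev, since length 7.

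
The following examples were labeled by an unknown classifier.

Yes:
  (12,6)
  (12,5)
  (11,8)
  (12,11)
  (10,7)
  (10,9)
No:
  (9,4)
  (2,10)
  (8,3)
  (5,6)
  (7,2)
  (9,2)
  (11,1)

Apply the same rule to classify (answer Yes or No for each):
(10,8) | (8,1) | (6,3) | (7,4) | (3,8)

Yes, No, No, No, No

Every 'Yes' example satisfies: sum ≥ 17. None of the 'No' examples do.
(10,8) → 10+8 = 18 → Yes. (8,1) → 8+1 = 9 → No. (6,3) → 6+3 = 9 → No. (7,4) → 7+4 = 11 → No. (3,8) → 3+8 = 11 → No.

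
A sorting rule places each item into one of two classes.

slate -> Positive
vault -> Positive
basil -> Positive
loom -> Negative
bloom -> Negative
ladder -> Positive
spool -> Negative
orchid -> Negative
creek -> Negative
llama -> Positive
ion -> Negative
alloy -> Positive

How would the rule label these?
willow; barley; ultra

Negative, Positive, Positive

Rule: contains 'a'. This holds for each 'Positive' example and fails for each 'Negative' one.
willow — no 'a', hence Negative.
barley — has 'a', hence Positive.
ultra — has 'a', hence Positive.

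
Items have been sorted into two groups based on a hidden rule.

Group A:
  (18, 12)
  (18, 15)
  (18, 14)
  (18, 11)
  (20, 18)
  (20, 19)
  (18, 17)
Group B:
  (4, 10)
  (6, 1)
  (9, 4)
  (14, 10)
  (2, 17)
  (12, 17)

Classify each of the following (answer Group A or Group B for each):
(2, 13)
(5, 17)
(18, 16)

Group B, Group B, Group A

All 'Group A' examples share one property — first ≥ 15 — and every 'Group B' example lacks it.
(2, 13): first 2 — lacks this property, so Group B.
(5, 17): first 5 — lacks this property, so Group B.
(18, 16): first 18 — qualifies, so Group A.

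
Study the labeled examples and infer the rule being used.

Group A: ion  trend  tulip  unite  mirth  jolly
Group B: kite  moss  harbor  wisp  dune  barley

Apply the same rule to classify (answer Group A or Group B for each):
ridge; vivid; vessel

Group A, Group A, Group B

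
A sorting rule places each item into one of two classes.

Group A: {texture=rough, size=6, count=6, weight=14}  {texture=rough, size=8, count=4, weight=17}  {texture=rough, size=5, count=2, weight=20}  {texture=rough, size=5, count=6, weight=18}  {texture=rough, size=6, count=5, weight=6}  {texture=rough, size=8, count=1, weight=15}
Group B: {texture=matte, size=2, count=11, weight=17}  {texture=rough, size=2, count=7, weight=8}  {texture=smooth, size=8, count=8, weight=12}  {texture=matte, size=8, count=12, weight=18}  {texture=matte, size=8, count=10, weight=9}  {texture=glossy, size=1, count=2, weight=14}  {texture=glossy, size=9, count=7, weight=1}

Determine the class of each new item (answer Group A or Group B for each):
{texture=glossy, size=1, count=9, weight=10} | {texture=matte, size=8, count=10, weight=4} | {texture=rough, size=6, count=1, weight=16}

Group B, Group B, Group A

The pattern is that an item is 'Group A' exactly when: texture is rough AND size ≥ 5.
{texture=glossy, size=1, count=9, weight=10}: texture is glossy, size = 1 — does not pass, so Group B.
{texture=matte, size=8, count=10, weight=4}: texture is matte, size = 8 — does not pass, so Group B.
{texture=rough, size=6, count=1, weight=16}: texture is rough, size = 6 — meets the rule, so Group A.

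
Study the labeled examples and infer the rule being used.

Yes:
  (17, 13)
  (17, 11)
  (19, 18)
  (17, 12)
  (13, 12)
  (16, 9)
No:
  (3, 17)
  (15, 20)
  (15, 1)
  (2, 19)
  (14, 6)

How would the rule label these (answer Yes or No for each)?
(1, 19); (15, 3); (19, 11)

The rule appears to be: first > second AND sum ≥ 21.
(1, 19) — 1 < 19, 1+19 = 20, hence No. (15, 3) — 15 > 3, 15+3 = 18, hence No. (19, 11) — 19 > 11, 19+11 = 30, hence Yes.

No, No, Yes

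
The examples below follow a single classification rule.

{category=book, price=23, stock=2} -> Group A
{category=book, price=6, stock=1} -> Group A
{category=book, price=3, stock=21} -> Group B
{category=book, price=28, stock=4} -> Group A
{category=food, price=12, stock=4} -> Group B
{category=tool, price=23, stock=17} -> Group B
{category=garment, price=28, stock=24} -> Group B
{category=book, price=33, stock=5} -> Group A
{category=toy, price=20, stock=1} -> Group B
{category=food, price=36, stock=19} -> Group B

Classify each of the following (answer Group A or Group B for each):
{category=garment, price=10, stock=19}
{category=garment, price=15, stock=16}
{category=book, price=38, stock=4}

Group B, Group B, Group A

'Group A' ⟺ category is book AND price ≥ 6.
{category=garment, price=10, stock=19} — category is garment, price = 10, hence Group B.
{category=garment, price=15, stock=16} — category is garment, price = 15, hence Group B.
{category=book, price=38, stock=4} — category is book, price = 38, hence Group A.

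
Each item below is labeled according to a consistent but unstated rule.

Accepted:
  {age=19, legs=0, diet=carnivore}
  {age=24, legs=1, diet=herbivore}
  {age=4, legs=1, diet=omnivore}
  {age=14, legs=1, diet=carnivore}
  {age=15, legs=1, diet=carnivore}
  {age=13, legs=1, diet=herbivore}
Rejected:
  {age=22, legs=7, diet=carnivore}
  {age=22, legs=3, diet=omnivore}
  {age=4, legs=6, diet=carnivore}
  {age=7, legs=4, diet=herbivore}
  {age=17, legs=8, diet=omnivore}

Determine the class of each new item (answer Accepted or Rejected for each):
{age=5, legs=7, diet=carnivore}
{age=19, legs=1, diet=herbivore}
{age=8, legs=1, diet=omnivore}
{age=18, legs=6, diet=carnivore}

Rejected, Accepted, Accepted, Rejected

Rule: legs ≤ 1. This holds for each 'Accepted' example and fails for each 'Rejected' one.
{age=5, legs=7, diet=carnivore} — legs = 7, hence Rejected.
{age=19, legs=1, diet=herbivore} — legs = 1, hence Accepted.
{age=8, legs=1, diet=omnivore} — legs = 1, hence Accepted.
{age=18, legs=6, diet=carnivore} — legs = 6, hence Rejected.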